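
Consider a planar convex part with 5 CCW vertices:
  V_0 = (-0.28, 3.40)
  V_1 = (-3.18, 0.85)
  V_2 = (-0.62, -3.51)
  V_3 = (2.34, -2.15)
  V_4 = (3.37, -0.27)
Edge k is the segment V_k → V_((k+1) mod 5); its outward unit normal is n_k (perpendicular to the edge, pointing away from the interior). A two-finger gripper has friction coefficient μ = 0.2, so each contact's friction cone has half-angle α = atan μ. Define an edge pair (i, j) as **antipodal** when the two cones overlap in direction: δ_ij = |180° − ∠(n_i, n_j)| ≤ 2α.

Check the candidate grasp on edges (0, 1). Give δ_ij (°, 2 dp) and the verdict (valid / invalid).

δ = 100.91°, invalid

α = atan 0.2 = 11.31°;  2α = 22.62°
edge 0: e_0 = (-2.90, -2.55);  n_0 = (-0.6603, +0.7510)
edge 1: e_1 = (+2.56, -4.36);  n_1 = (-0.8623, -0.5063)
∠(n_0, n_1) = 79.09°
δ = |180° − 79.09°| = 100.91°
100.91° > 2α = 22.62°  →  invalid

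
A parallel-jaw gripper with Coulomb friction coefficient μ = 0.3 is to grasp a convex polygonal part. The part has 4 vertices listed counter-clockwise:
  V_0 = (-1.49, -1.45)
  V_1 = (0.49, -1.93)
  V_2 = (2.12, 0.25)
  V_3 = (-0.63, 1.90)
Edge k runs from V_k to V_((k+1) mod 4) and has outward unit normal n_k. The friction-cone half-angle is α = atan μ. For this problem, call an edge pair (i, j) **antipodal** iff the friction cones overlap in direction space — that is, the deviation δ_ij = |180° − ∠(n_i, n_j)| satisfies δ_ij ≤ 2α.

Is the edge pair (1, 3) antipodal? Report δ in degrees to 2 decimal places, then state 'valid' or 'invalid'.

α = atan 0.3 = 16.70°;  2α = 33.40°
edge 1: e_1 = (+1.63, +2.18);  n_1 = (+0.8009, -0.5988)
edge 3: e_3 = (-0.86, -3.35);  n_3 = (-0.9686, +0.2487)
∠(n_1, n_3) = 157.61°
δ = |180° − 157.61°| = 22.39°
22.39° ≤ 2α = 33.40°  →  valid

δ = 22.39°, valid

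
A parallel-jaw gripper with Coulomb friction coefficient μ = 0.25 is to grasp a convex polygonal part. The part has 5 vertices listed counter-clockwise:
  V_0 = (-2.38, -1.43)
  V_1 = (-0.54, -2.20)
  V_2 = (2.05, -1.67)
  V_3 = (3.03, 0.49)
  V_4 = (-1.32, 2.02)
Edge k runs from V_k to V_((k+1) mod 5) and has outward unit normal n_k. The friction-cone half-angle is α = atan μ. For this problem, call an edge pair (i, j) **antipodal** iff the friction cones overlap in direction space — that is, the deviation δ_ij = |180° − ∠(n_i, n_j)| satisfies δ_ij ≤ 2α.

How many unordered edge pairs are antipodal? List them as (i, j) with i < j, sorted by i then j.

count = 2; pairs: (0,3), (2,4)

α = atan 0.25 = 14.04°;  2α = 28.07°
n_0 = (-0.3860, -0.9225)
n_1 = (+0.2005, -0.9797)
n_2 = (+0.9107, -0.4132)
n_3 = (+0.3318, +0.9434)
n_4 = (-0.9559, +0.2937)
  (0,1): δ = 145.73°  ·
  (0,2): δ = 91.70°  ·
  (0,3): δ = 3.33°  ✓
  (0,4): δ = 95.63°  ·
  (1,2): δ = 125.97°  ·
  (1,3): δ = 30.94°  ·
  (1,4): δ = 61.36°  ·
  (2,3): δ = 84.97°  ·
  (2,4): δ = 7.32°  ✓
  (3,4): δ = 87.70°  ·
antipodal pairs: 2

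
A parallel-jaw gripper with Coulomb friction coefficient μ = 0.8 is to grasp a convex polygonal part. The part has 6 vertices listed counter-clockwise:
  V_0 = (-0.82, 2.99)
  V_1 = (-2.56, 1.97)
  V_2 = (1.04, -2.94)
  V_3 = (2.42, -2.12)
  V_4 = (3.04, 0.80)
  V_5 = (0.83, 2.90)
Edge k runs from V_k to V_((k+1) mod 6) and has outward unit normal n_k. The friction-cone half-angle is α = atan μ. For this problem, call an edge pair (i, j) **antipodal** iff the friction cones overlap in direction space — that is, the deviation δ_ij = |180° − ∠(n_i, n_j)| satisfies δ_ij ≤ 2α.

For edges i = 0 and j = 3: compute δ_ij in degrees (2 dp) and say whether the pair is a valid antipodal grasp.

δ = 47.63°, valid

α = atan 0.8 = 38.66°;  2α = 77.32°
edge 0: e_0 = (-1.74, -1.02);  n_0 = (-0.5057, +0.8627)
edge 3: e_3 = (+0.62, +2.92);  n_3 = (+0.9782, -0.2077)
∠(n_0, n_3) = 132.37°
δ = |180° − 132.37°| = 47.63°
47.63° ≤ 2α = 77.32°  →  valid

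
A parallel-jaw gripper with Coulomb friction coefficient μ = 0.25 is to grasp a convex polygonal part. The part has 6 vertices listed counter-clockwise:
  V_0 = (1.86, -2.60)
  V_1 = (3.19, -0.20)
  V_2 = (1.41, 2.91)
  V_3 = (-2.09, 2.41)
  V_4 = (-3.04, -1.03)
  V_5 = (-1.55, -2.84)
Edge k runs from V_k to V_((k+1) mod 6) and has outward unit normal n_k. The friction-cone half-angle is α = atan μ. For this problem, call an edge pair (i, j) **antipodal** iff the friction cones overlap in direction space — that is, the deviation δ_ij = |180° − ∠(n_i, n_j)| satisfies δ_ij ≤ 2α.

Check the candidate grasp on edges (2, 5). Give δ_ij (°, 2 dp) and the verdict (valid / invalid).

δ = 4.10°, valid

α = atan 0.25 = 14.04°;  2α = 28.07°
edge 2: e_2 = (-3.50, -0.50);  n_2 = (-0.1414, +0.9899)
edge 5: e_5 = (+3.41, +0.24);  n_5 = (+0.0702, -0.9975)
∠(n_2, n_5) = 175.90°
δ = |180° − 175.90°| = 4.10°
4.10° ≤ 2α = 28.07°  →  valid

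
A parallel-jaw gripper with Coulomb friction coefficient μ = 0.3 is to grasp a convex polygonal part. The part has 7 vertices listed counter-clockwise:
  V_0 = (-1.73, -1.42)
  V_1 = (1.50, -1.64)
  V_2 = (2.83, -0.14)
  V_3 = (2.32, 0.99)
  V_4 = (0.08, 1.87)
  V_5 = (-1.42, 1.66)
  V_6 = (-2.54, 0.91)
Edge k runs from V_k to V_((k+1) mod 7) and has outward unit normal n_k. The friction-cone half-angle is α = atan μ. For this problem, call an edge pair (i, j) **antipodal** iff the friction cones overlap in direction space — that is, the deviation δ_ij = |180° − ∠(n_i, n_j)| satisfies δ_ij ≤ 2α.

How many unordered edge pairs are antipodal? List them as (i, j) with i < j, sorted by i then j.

α = atan 0.3 = 16.70°;  2α = 33.40°
n_0 = (-0.0680, -0.9977)
n_1 = (+0.7482, -0.6634)
n_2 = (+0.9115, +0.4114)
n_3 = (+0.3657, +0.9308)
n_4 = (-0.1386, +0.9903)
n_5 = (-0.5564, +0.8309)
n_6 = (-0.9446, -0.3284)
  (0,1): δ = 127.67°  ·
  (0,2): δ = 61.81°  ·
  (0,3): δ = 17.55°  ✓
  (0,4): δ = 11.87°  ✓
  (0,5): δ = 37.70°  ·
  (0,6): δ = 113.07°  ·
  (1,2): δ = 114.15°  ·
  (1,3): δ = 69.89°  ·
  (1,4): δ = 40.47°  ·
  (1,5): δ = 14.63°  ✓
  (1,6): δ = 60.73°  ·
  (2,3): δ = 135.74°  ·
  (2,4): δ = 106.32°  ·
  (2,5): δ = 80.48°  ·
  (2,6): δ = 5.12°  ✓
  (3,4): δ = 150.58°  ·
  (3,5): δ = 124.74°  ·
  (3,6): δ = 49.38°  ·
  (4,5): δ = 154.16°  ·
  (4,6): δ = 78.80°  ·
  (5,6): δ = 104.64°  ·
antipodal pairs: 4

count = 4; pairs: (0,3), (0,4), (1,5), (2,6)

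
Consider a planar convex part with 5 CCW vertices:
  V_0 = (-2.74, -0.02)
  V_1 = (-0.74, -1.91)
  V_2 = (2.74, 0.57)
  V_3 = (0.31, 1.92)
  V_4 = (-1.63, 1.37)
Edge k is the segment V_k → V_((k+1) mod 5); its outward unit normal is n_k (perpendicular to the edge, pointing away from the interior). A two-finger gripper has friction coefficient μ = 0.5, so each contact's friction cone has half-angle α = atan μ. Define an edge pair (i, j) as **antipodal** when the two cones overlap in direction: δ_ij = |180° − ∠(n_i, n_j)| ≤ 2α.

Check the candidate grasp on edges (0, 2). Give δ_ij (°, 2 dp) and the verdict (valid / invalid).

δ = 14.33°, valid

α = atan 0.5 = 26.57°;  2α = 53.13°
edge 0: e_0 = (+2.00, -1.89);  n_0 = (-0.6868, -0.7268)
edge 2: e_2 = (-2.43, +1.35);  n_2 = (+0.4856, +0.8742)
∠(n_0, n_2) = 165.67°
δ = |180° − 165.67°| = 14.33°
14.33° ≤ 2α = 53.13°  →  valid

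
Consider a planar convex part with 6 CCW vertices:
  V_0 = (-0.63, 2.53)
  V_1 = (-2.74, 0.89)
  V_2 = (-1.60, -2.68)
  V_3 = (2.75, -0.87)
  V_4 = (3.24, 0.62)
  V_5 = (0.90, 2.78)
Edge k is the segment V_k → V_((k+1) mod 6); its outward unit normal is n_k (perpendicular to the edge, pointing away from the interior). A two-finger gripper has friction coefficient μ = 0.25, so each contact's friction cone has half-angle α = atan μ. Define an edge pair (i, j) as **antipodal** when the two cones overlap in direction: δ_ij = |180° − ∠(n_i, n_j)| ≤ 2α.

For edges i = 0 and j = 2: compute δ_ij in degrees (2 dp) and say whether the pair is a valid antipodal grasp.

α = atan 0.25 = 14.04°;  2α = 28.07°
edge 0: e_0 = (-2.11, -1.64);  n_0 = (-0.6137, +0.7896)
edge 2: e_2 = (+4.35, +1.81);  n_2 = (+0.3842, -0.9233)
∠(n_0, n_2) = 164.74°
δ = |180° − 164.74°| = 15.26°
15.26° ≤ 2α = 28.07°  →  valid

δ = 15.26°, valid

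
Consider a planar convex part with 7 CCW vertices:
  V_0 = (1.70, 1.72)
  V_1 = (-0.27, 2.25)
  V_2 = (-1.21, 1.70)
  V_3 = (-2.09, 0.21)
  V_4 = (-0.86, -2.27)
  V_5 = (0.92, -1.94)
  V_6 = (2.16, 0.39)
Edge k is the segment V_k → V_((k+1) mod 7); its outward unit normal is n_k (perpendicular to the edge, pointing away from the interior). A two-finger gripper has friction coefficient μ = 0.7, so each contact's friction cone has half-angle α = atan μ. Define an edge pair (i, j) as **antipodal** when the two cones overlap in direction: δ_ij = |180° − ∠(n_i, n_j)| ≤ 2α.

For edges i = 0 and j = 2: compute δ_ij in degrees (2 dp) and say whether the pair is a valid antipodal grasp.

δ = 105.51°, invalid

α = atan 0.7 = 34.99°;  2α = 69.98°
edge 0: e_0 = (-1.97, +0.53);  n_0 = (+0.2598, +0.9657)
edge 2: e_2 = (-0.88, -1.49);  n_2 = (-0.8610, +0.5085)
∠(n_0, n_2) = 74.49°
δ = |180° − 74.49°| = 105.51°
105.51° > 2α = 69.98°  →  invalid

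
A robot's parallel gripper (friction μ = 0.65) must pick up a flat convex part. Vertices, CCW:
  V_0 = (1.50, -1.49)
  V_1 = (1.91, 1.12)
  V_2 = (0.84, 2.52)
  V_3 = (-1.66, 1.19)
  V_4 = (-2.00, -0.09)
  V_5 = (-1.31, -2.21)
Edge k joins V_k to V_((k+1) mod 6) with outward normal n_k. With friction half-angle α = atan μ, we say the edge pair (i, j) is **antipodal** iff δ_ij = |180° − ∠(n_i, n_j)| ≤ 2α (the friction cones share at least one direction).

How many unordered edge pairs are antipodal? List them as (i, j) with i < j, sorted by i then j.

count = 7; pairs: (0,2), (0,3), (0,4), (1,3), (1,4), (2,5), (3,5)

α = atan 0.65 = 33.02°;  2α = 66.05°
n_0 = (+0.9879, -0.1552)
n_1 = (+0.7945, +0.6072)
n_2 = (-0.4697, +0.8828)
n_3 = (-0.9665, +0.2567)
n_4 = (-0.9509, -0.3095)
n_5 = (+0.2482, -0.9687)
  (0,1): δ = 133.68°  ·
  (0,2): δ = 53.06°  ✓
  (0,3): δ = 5.95°  ✓
  (0,4): δ = 26.96°  ✓
  (0,5): δ = 113.30°  ·
  (1,2): δ = 99.38°  ·
  (1,3): δ = 52.27°  ✓
  (1,4): δ = 19.36°  ✓
  (1,5): δ = 66.98°  ·
  (2,3): δ = 132.89°  ·
  (2,4): δ = 99.98°  ·
  (2,5): δ = 13.64°  ✓
  (3,4): δ = 147.10°  ·
  (3,5): δ = 60.75°  ✓
  (4,5): δ = 93.66°  ·
antipodal pairs: 7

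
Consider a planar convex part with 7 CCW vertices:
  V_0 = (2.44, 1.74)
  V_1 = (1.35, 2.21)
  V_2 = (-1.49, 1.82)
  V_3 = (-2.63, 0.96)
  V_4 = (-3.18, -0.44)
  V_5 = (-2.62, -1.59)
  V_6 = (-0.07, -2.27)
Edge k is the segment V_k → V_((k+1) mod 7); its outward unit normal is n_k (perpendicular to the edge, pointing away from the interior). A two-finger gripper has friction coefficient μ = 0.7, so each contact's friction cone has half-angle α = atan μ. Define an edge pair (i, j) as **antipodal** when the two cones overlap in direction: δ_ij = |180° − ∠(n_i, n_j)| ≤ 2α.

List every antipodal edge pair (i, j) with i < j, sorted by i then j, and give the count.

α = atan 0.7 = 34.99°;  2α = 69.98°
n_0 = (+0.3960, +0.9183)
n_1 = (-0.1360, +0.9907)
n_2 = (-0.6022, +0.7983)
n_3 = (-0.9308, +0.3657)
n_4 = (-0.8991, -0.4378)
n_5 = (-0.2577, -0.9662)
n_6 = (+0.8476, -0.5306)
  (0,1): δ = 148.86°  ·
  (0,2): δ = 119.64°  ·
  (0,3): δ = 88.12°  ·
  (0,4): δ = 40.71°  ✓
  (0,5): δ = 8.39°  ✓
  (0,6): δ = 81.28°  ·
  (1,2): δ = 150.79°  ·
  (1,3): δ = 119.27°  ·
  (1,4): δ = 71.86°  ·
  (1,5): δ = 22.75°  ✓
  (1,6): δ = 50.14°  ✓
  (2,3): δ = 148.48°  ·
  (2,4): δ = 101.07°  ·
  (2,5): δ = 51.96°  ✓
  (2,6): δ = 20.93°  ✓
  (3,4): δ = 132.59°  ·
  (3,5): δ = 83.48°  ·
  (3,6): δ = 10.60°  ✓
  (4,5): δ = 130.90°  ·
  (4,6): δ = 58.01°  ✓
  (5,6): δ = 107.11°  ·
antipodal pairs: 8

count = 8; pairs: (0,4), (0,5), (1,5), (1,6), (2,5), (2,6), (3,6), (4,6)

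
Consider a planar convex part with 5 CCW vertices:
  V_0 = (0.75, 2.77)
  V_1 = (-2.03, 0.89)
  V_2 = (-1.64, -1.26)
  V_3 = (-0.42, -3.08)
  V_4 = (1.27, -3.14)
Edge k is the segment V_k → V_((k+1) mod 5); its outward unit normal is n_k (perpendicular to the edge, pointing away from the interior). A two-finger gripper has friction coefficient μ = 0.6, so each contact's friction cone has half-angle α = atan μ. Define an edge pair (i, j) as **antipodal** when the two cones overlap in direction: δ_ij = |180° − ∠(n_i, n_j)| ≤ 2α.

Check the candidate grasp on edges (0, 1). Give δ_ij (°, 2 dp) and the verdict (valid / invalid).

δ = 113.79°, invalid

α = atan 0.6 = 30.96°;  2α = 61.93°
edge 0: e_0 = (-2.78, -1.88);  n_0 = (-0.5602, +0.8284)
edge 1: e_1 = (+0.39, -2.15);  n_1 = (-0.9839, -0.1785)
∠(n_0, n_1) = 66.21°
δ = |180° − 66.21°| = 113.79°
113.79° > 2α = 61.93°  →  invalid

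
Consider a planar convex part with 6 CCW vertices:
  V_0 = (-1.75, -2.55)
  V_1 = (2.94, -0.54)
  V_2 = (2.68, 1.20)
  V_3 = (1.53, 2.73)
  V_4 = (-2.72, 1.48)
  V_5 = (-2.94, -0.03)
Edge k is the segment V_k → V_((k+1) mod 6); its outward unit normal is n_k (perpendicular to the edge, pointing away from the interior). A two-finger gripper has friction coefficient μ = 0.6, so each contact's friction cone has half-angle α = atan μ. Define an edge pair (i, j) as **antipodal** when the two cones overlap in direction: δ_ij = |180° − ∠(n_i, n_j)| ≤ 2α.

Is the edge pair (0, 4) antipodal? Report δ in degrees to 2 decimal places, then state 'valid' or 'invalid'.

δ = 58.51°, valid

α = atan 0.6 = 30.96°;  2α = 61.93°
edge 0: e_0 = (+4.69, +2.01);  n_0 = (+0.3939, -0.9191)
edge 4: e_4 = (-0.22, -1.51);  n_4 = (-0.9896, +0.1442)
∠(n_0, n_4) = 121.49°
δ = |180° − 121.49°| = 58.51°
58.51° ≤ 2α = 61.93°  →  valid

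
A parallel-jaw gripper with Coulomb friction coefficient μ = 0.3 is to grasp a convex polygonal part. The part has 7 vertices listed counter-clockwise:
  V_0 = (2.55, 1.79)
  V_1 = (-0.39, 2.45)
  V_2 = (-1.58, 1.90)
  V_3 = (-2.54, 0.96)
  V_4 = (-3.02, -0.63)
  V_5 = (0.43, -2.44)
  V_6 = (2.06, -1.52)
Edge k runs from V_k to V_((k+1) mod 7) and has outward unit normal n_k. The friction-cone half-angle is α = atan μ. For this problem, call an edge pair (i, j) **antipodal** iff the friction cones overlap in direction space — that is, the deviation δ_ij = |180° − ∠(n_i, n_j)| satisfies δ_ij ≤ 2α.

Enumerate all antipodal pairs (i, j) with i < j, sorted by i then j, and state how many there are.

α = atan 0.3 = 16.70°;  2α = 33.40°
n_0 = (+0.2190, +0.9757)
n_1 = (-0.4195, +0.9077)
n_2 = (-0.6996, +0.7145)
n_3 = (-0.9573, +0.2890)
n_4 = (-0.4646, -0.8855)
n_5 = (+0.4915, -0.8709)
n_6 = (+0.9892, -0.1464)
  (0,1): δ = 142.54°  ·
  (0,2): δ = 122.95°  ·
  (0,3): δ = 94.15°  ·
  (0,4): δ = 15.03°  ✓
  (0,5): δ = 42.09°  ·
  (0,6): δ = 94.23°  ·
  (1,2): δ = 160.41°  ·
  (1,3): δ = 131.60°  ·
  (1,4): δ = 52.49°  ·
  (1,5): δ = 4.64°  ✓
  (1,6): δ = 56.77°  ·
  (2,3): δ = 151.20°  ·
  (2,4): δ = 72.08°  ·
  (2,5): δ = 14.96°  ✓
  (2,6): δ = 37.18°  ·
  (3,4): δ = 100.88°  ·
  (3,5): δ = 43.76°  ·
  (3,6): δ = 8.38°  ✓
  (4,5): δ = 122.88°  ·
  (4,6): δ = 70.74°  ·
  (5,6): δ = 127.86°  ·
antipodal pairs: 4

count = 4; pairs: (0,4), (1,5), (2,5), (3,6)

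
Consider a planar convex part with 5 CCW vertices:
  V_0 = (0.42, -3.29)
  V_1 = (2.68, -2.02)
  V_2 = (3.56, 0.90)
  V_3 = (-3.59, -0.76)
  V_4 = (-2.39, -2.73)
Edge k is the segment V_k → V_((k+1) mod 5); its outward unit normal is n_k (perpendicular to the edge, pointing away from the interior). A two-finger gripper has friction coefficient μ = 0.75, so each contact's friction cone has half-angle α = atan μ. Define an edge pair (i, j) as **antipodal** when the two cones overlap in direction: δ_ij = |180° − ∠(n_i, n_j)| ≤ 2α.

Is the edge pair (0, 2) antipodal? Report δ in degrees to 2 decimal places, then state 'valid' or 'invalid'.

δ = 16.26°, valid

α = atan 0.75 = 36.87°;  2α = 73.74°
edge 0: e_0 = (+2.26, +1.27);  n_0 = (+0.4899, -0.8718)
edge 2: e_2 = (-7.15, -1.66);  n_2 = (-0.2262, +0.9741)
∠(n_0, n_2) = 163.74°
δ = |180° − 163.74°| = 16.26°
16.26° ≤ 2α = 73.74°  →  valid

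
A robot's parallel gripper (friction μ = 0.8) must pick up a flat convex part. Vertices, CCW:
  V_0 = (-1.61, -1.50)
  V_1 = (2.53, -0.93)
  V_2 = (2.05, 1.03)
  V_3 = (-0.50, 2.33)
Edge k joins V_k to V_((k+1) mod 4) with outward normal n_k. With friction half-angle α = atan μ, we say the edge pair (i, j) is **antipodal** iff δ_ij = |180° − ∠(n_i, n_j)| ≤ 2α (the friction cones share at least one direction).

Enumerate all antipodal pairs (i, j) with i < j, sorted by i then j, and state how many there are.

α = atan 0.8 = 38.66°;  2α = 77.32°
n_0 = (+0.1364, -0.9907)
n_1 = (+0.9713, +0.2379)
n_2 = (+0.4542, +0.8909)
n_3 = (-0.9605, +0.2784)
  (0,1): δ = 84.08°  ·
  (0,2): δ = 34.85°  ✓
  (0,3): δ = 66.00°  ✓
  (1,2): δ = 130.77°  ·
  (1,3): δ = 29.92°  ✓
  (2,3): δ = 79.15°  ·
antipodal pairs: 3

count = 3; pairs: (0,2), (0,3), (1,3)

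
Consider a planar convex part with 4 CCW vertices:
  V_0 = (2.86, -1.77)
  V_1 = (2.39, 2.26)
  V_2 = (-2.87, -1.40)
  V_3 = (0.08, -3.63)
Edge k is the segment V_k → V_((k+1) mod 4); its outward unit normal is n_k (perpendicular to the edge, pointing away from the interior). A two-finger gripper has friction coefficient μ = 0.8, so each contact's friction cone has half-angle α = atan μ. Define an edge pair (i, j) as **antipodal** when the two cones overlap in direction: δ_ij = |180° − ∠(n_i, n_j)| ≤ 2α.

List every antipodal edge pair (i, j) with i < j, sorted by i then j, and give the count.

count = 4; pairs: (0,1), (0,2), (1,2), (1,3)

α = atan 0.8 = 38.66°;  2α = 77.32°
n_0 = (+0.9933, +0.1158)
n_1 = (-0.5712, +0.8208)
n_2 = (-0.6030, -0.7977)
n_3 = (+0.5561, -0.8311)
  (0,1): δ = 61.82°  ✓
  (0,2): δ = 46.26°  ✓
  (0,3): δ = 117.13°  ·
  (1,2): δ = 71.92°  ✓
  (1,3): δ = 1.05°  ✓
  (2,3): δ = 109.13°  ·
antipodal pairs: 4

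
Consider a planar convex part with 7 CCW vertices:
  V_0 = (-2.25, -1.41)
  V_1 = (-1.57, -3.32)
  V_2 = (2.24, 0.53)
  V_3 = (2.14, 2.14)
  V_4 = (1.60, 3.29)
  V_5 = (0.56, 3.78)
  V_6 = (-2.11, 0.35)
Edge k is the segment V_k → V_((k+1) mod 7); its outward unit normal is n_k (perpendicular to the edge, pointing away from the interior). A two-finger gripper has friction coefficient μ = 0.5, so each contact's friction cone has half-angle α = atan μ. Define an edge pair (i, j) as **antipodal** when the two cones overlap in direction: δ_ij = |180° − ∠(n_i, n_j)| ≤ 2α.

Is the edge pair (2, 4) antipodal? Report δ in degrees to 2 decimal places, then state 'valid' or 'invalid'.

δ = 118.78°, invalid

α = atan 0.5 = 26.57°;  2α = 53.13°
edge 2: e_2 = (-0.10, +1.61);  n_2 = (+0.9981, +0.0620)
edge 4: e_4 = (-1.04, +0.49);  n_4 = (+0.4262, +0.9046)
∠(n_2, n_4) = 61.22°
δ = |180° − 61.22°| = 118.78°
118.78° > 2α = 53.13°  →  invalid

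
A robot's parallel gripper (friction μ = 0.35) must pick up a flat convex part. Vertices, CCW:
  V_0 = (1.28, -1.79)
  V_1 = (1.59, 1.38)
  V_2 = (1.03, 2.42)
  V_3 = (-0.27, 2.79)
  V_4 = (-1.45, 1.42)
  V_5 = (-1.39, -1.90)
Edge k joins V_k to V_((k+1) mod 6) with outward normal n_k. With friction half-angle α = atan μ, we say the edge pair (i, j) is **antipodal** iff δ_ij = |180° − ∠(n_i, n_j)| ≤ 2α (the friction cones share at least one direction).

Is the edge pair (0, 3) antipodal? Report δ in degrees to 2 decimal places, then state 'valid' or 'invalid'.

α = atan 0.35 = 19.29°;  2α = 38.58°
edge 0: e_0 = (+0.31, +3.17);  n_0 = (+0.9953, -0.0973)
edge 3: e_3 = (-1.18, -1.37);  n_3 = (-0.7577, +0.6526)
∠(n_0, n_3) = 144.85°
δ = |180° − 144.85°| = 35.15°
35.15° ≤ 2α = 38.58°  →  valid

δ = 35.15°, valid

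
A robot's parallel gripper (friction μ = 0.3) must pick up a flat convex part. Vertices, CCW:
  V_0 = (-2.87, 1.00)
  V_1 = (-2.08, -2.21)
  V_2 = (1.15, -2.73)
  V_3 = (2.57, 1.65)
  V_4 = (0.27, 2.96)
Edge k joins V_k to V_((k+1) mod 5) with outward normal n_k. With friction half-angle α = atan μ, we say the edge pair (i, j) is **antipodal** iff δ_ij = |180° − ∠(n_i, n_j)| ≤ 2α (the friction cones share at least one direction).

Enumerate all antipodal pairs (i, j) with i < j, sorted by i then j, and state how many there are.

α = atan 0.3 = 16.70°;  2α = 33.40°
n_0 = (-0.9710, -0.2390)
n_1 = (-0.1589, -0.9873)
n_2 = (+0.9513, -0.3084)
n_3 = (+0.4949, +0.8689)
n_4 = (-0.5295, +0.8483)
  (0,1): δ = 112.97°  ·
  (0,2): δ = 31.79°  ✓
  (0,3): δ = 46.51°  ·
  (0,4): δ = 108.15°  ·
  (1,2): δ = 98.82°  ·
  (1,3): δ = 20.52°  ✓
  (1,4): δ = 41.12°  ·
  (2,3): δ = 101.70°  ·
  (2,4): δ = 40.06°  ·
  (3,4): δ = 118.36°  ·
antipodal pairs: 2

count = 2; pairs: (0,2), (1,3)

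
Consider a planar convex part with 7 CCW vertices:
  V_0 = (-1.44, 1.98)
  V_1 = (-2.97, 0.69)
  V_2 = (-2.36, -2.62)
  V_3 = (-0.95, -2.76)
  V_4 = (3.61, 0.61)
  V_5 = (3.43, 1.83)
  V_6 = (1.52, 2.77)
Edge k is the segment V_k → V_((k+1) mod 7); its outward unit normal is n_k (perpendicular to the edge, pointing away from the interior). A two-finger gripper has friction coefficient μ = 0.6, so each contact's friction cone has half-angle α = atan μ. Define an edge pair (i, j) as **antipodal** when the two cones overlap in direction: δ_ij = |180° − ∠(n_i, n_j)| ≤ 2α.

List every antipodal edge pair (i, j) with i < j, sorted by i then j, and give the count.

α = atan 0.6 = 30.96°;  2α = 61.93°
n_0 = (-0.6446, +0.7645)
n_1 = (-0.9834, -0.1812)
n_2 = (-0.0988, -0.9951)
n_3 = (+0.5943, -0.8042)
n_4 = (+0.9893, +0.1460)
n_5 = (+0.4416, +0.8972)
n_6 = (-0.2579, +0.9662)
  (0,1): δ = 119.69°  ·
  (0,2): δ = 45.81°  ✓
  (0,3): δ = 3.67°  ✓
  (0,4): δ = 58.26°  ✓
  (0,5): δ = 113.66°  ·
  (0,6): δ = 154.81°  ·
  (1,2): δ = 106.11°  ·
  (1,3): δ = 63.98°  ·
  (1,4): δ = 2.05°  ✓
  (1,5): δ = 53.35°  ✓
  (1,6): δ = 94.50°  ·
  (2,3): δ = 137.86°  ·
  (2,4): δ = 75.94°  ·
  (2,5): δ = 20.53°  ✓
  (2,6): δ = 20.61°  ✓
  (3,4): δ = 118.07°  ·
  (3,5): δ = 62.67°  ·
  (3,6): δ = 21.52°  ✓
  (4,5): δ = 124.60°  ·
  (4,6): δ = 83.45°  ·
  (5,6): δ = 138.85°  ·
antipodal pairs: 8

count = 8; pairs: (0,2), (0,3), (0,4), (1,4), (1,5), (2,5), (2,6), (3,6)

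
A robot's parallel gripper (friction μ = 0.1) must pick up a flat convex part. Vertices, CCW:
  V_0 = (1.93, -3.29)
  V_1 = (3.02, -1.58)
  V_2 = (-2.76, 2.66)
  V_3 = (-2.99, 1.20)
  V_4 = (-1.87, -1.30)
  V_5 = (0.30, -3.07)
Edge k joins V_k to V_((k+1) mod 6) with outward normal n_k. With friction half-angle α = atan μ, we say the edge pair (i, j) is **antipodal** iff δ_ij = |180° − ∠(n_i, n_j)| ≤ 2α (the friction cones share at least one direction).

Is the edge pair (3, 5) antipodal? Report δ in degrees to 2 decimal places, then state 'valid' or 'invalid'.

δ = 121.82°, invalid

α = atan 0.1 = 5.71°;  2α = 11.42°
edge 3: e_3 = (+1.12, -2.50);  n_3 = (-0.9126, -0.4088)
edge 5: e_5 = (+1.63, -0.22);  n_5 = (-0.1338, -0.9910)
∠(n_3, n_5) = 58.18°
δ = |180° − 58.18°| = 121.82°
121.82° > 2α = 11.42°  →  invalid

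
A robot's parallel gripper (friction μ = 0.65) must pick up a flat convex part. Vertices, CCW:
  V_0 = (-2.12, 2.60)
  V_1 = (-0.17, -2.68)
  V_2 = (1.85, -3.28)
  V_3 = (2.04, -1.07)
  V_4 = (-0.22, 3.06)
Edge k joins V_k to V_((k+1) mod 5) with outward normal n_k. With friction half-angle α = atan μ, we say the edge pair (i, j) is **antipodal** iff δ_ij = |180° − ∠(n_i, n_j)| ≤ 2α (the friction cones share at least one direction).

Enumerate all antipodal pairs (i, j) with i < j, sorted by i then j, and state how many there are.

α = atan 0.65 = 33.02°;  2α = 66.05°
n_0 = (-0.9381, -0.3464)
n_1 = (-0.2847, -0.9586)
n_2 = (+0.9963, -0.0857)
n_3 = (+0.8772, +0.4800)
n_4 = (-0.2353, +0.9719)
  (0,1): δ = 126.81°  ·
  (0,2): δ = 25.18°  ✓
  (0,3): δ = 8.42°  ✓
  (0,4): δ = 83.34°  ·
  (1,2): δ = 78.37°  ·
  (1,3): δ = 44.77°  ✓
  (1,4): δ = 30.15°  ✓
  (2,3): δ = 146.40°  ·
  (2,4): δ = 71.48°  ·
  (3,4): δ = 105.08°  ·
antipodal pairs: 4

count = 4; pairs: (0,2), (0,3), (1,3), (1,4)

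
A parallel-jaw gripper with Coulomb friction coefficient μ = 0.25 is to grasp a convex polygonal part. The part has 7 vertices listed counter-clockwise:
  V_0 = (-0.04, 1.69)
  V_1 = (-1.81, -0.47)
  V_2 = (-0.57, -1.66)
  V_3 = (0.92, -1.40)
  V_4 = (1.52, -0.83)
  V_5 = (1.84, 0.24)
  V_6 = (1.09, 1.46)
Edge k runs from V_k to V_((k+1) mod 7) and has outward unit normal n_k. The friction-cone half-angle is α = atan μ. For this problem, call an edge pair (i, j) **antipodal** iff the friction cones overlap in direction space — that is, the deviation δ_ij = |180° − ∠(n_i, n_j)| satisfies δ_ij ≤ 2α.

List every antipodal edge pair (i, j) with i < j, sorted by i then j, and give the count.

α = atan 0.25 = 14.04°;  2α = 28.07°
n_0 = (-0.7735, +0.6338)
n_1 = (-0.6924, -0.7215)
n_2 = (+0.1719, -0.9851)
n_3 = (+0.6887, -0.7250)
n_4 = (+0.9581, -0.2865)
n_5 = (+0.8519, +0.5237)
n_6 = (+0.1995, +0.9799)
  (0,1): δ = 94.49°  ·
  (0,2): δ = 40.77°  ·
  (0,3): δ = 7.14°  ✓
  (0,4): δ = 22.68°  ✓
  (0,5): δ = 70.91°  ·
  (0,6): δ = 117.83°  ·
  (1,2): δ = 126.28°  ·
  (1,3): δ = 92.65°  ·
  (1,4): δ = 62.83°  ·
  (1,5): δ = 14.60°  ✓
  (1,6): δ = 32.32°  ·
  (2,3): δ = 146.37°  ·
  (2,4): δ = 116.55°  ·
  (2,5): δ = 68.32°  ·
  (2,6): δ = 21.40°  ✓
  (3,4): δ = 150.18°  ·
  (3,5): δ = 101.95°  ·
  (3,6): δ = 55.04°  ·
  (4,5): δ = 131.77°  ·
  (4,6): δ = 84.85°  ·
  (5,6): δ = 133.09°  ·
antipodal pairs: 4

count = 4; pairs: (0,3), (0,4), (1,5), (2,6)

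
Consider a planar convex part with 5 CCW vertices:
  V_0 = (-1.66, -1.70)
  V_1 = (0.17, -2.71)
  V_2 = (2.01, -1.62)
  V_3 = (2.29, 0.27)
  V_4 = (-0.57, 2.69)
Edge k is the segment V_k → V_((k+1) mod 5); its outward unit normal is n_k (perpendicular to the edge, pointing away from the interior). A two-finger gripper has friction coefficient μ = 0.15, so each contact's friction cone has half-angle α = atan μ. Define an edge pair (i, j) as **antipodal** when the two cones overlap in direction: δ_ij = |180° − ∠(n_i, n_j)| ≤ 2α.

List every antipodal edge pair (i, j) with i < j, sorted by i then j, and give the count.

α = atan 0.15 = 8.53°;  2α = 17.06°
n_0 = (-0.4832, -0.8755)
n_1 = (+0.5097, -0.8604)
n_2 = (+0.9892, -0.1465)
n_3 = (+0.6459, +0.7634)
n_4 = (-0.9705, +0.2410)
  (0,1): δ = 120.46°  ·
  (0,2): δ = 69.53°  ·
  (0,3): δ = 11.34°  ✓
  (0,4): δ = 104.95°  ·
  (1,2): δ = 129.07°  ·
  (1,3): δ = 70.88°  ·
  (1,4): δ = 45.41°  ·
  (2,3): δ = 121.81°  ·
  (2,4): δ = 5.52°  ✓
  (3,4): δ = 63.71°  ·
antipodal pairs: 2

count = 2; pairs: (0,3), (2,4)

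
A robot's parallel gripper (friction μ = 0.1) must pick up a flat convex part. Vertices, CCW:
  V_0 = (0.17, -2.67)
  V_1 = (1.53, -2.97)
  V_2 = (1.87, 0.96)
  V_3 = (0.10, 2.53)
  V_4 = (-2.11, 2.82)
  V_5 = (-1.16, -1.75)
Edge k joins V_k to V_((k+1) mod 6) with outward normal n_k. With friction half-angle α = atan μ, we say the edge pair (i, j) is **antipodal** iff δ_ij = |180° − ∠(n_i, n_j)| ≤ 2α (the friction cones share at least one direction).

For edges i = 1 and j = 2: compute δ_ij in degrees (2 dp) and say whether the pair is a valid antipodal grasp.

δ = 126.63°, invalid

α = atan 0.1 = 5.71°;  2α = 11.42°
edge 1: e_1 = (+0.34, +3.93);  n_1 = (+0.9963, -0.0862)
edge 2: e_2 = (-1.77, +1.57);  n_2 = (+0.6636, +0.7481)
∠(n_1, n_2) = 53.37°
δ = |180° − 53.37°| = 126.63°
126.63° > 2α = 11.42°  →  invalid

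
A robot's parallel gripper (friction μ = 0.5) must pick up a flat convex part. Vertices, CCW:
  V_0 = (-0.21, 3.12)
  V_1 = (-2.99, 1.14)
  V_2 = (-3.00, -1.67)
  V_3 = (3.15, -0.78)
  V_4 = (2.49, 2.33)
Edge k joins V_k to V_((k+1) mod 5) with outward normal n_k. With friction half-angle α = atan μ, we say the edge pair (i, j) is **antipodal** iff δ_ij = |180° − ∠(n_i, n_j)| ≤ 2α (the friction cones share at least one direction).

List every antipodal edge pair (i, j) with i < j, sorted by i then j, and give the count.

count = 3; pairs: (0,2), (1,3), (2,4)

α = atan 0.5 = 26.57°;  2α = 53.13°
n_0 = (-0.5801, +0.8145)
n_1 = (-1.0000, +0.0036)
n_2 = (+0.1432, -0.9897)
n_3 = (+0.9782, +0.2076)
n_4 = (+0.2808, +0.9598)
  (0,1): δ = 125.66°  ·
  (0,2): δ = 27.23°  ✓
  (0,3): δ = 66.52°  ·
  (0,4): δ = 128.23°  ·
  (1,2): δ = 81.56°  ·
  (1,3): δ = 12.19°  ✓
  (1,4): δ = 73.89°  ·
  (2,3): δ = 86.25°  ·
  (2,4): δ = 24.54°  ✓
  (3,4): δ = 118.29°  ·
antipodal pairs: 3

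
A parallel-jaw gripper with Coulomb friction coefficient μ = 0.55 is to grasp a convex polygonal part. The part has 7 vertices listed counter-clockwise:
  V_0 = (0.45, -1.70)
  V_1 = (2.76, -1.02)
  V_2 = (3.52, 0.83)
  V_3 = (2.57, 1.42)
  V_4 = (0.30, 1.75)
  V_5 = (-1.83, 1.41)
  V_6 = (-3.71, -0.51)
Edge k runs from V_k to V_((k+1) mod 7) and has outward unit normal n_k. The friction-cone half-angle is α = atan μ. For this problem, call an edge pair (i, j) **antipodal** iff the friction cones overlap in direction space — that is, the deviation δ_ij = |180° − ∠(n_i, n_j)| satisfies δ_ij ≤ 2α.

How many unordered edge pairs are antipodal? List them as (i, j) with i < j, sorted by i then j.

α = atan 0.55 = 28.81°;  2α = 57.62°
n_0 = (+0.2824, -0.9593)
n_1 = (+0.9250, -0.3800)
n_2 = (+0.5276, +0.8495)
n_3 = (+0.1439, +0.9896)
n_4 = (-0.1576, +0.9875)
n_5 = (-0.7145, +0.6996)
n_6 = (-0.2750, -0.9614)
  (0,1): δ = 128.74°  ·
  (0,2): δ = 48.25°  ✓
  (0,3): δ = 24.67°  ✓
  (0,4): δ = 7.33°  ✓
  (0,5): δ = 29.20°  ✓
  (0,6): δ = 147.63°  ·
  (1,2): δ = 99.51°  ·
  (1,3): δ = 75.94°  ·
  (1,4): δ = 58.60°  ·
  (1,5): δ = 22.06°  ✓
  (1,6): δ = 96.37°  ·
  (2,3): δ = 156.43°  ·
  (2,4): δ = 139.09°  ·
  (2,5): δ = 102.55°  ·
  (2,6): δ = 15.88°  ✓
  (3,4): δ = 162.66°  ·
  (3,5): δ = 126.13°  ·
  (3,6): δ = 7.69°  ✓
  (4,5): δ = 143.47°  ·
  (4,6): δ = 25.03°  ✓
  (5,6): δ = 61.57°  ·
antipodal pairs: 8

count = 8; pairs: (0,2), (0,3), (0,4), (0,5), (1,5), (2,6), (3,6), (4,6)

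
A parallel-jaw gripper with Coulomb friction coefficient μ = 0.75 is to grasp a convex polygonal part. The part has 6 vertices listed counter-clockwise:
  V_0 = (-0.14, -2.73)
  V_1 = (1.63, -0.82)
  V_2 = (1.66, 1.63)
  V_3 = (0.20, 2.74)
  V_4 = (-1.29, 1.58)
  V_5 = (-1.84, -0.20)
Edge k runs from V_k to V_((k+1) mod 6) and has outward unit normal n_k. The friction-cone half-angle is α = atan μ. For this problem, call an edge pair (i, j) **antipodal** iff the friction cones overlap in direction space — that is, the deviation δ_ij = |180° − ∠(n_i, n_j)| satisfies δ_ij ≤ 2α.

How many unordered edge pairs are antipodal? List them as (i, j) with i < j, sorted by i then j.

count = 7; pairs: (0,3), (0,4), (1,3), (1,4), (1,5), (2,4), (2,5)

α = atan 0.75 = 36.87°;  2α = 73.74°
n_0 = (+0.7335, -0.6797)
n_1 = (+0.9999, -0.0122)
n_2 = (+0.6052, +0.7961)
n_3 = (-0.6143, +0.7891)
n_4 = (-0.9554, +0.2952)
n_5 = (-0.8300, -0.5577)
  (0,1): δ = 137.88°  ·
  (0,2): δ = 84.42°  ·
  (0,3): δ = 9.28°  ✓
  (0,4): δ = 25.65°  ✓
  (0,5): δ = 76.72°  ·
  (1,2): δ = 126.54°  ·
  (1,3): δ = 51.40°  ✓
  (1,4): δ = 16.47°  ✓
  (1,5): δ = 34.60°  ✓
  (2,3): δ = 104.85°  ·
  (2,4): δ = 69.93°  ✓
  (2,5): δ = 18.86°  ✓
  (3,4): δ = 145.07°  ·
  (3,5): δ = 94.00°  ·
  (4,5): δ = 128.93°  ·
antipodal pairs: 7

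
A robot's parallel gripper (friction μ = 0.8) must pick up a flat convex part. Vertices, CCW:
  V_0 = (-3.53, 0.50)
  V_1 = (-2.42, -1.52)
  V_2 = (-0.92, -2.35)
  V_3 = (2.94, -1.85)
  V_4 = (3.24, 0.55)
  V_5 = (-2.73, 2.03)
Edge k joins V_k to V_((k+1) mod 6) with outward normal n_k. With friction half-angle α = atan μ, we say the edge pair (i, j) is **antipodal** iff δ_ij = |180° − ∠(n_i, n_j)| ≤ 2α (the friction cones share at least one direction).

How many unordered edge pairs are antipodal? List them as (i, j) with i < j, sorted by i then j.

α = atan 0.8 = 38.66°;  2α = 77.32°
n_0 = (-0.8764, -0.4816)
n_1 = (-0.4842, -0.8750)
n_2 = (+0.1285, -0.9917)
n_3 = (+0.9923, -0.1240)
n_4 = (+0.2406, +0.9706)
n_5 = (-0.8862, +0.4634)
  (0,1): δ = 147.75°  ·
  (0,2): δ = 111.41°  ·
  (0,3): δ = 35.91°  ✓
  (0,4): δ = 47.29°  ✓
  (0,5): δ = 123.61°  ·
  (1,2): δ = 143.66°  ·
  (1,3): δ = 68.17°  ✓
  (1,4): δ = 15.03°  ✓
  (1,5): δ = 91.35°  ·
  (2,3): δ = 104.51°  ·
  (2,4): δ = 21.30°  ✓
  (2,5): δ = 55.02°  ✓
  (3,4): δ = 96.80°  ·
  (3,5): δ = 20.48°  ✓
  (4,5): δ = 103.68°  ·
antipodal pairs: 7

count = 7; pairs: (0,3), (0,4), (1,3), (1,4), (2,4), (2,5), (3,5)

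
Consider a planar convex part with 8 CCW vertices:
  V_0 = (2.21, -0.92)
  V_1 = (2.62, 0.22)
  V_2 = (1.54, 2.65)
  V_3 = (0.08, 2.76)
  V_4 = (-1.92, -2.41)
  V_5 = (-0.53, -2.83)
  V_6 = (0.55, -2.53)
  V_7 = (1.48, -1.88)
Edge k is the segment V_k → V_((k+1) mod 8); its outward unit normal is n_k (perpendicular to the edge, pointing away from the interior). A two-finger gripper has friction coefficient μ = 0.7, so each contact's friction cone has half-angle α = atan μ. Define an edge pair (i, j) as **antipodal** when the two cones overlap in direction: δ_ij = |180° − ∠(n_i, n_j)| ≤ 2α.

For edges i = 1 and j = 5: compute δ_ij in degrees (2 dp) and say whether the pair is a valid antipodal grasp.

δ = 81.56°, invalid

α = atan 0.7 = 34.99°;  2α = 69.98°
edge 1: e_1 = (-1.08, +2.43);  n_1 = (+0.9138, +0.4061)
edge 5: e_5 = (+1.08, +0.30);  n_5 = (+0.2676, -0.9635)
∠(n_1, n_5) = 98.44°
δ = |180° − 98.44°| = 81.56°
81.56° > 2α = 69.98°  →  invalid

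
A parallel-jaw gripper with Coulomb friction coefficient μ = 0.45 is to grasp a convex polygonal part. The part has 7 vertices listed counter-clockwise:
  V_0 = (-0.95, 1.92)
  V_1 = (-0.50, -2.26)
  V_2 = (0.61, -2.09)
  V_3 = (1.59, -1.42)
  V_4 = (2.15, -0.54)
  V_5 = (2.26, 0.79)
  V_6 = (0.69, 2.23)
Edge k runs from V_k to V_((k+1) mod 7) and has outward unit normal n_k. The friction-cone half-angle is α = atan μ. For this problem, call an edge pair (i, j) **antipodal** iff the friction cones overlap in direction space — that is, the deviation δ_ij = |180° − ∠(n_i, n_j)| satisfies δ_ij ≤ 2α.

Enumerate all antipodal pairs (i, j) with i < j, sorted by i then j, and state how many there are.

α = atan 0.45 = 24.23°;  2α = 48.46°
n_0 = (-0.9943, -0.1070)
n_1 = (+0.1514, -0.9885)
n_2 = (+0.5644, -0.8255)
n_3 = (+0.8437, -0.5369)
n_4 = (+0.9966, -0.0824)
n_5 = (+0.6759, +0.7370)
n_6 = (-0.1857, +0.9826)
  (0,1): δ = 87.44°  ·
  (0,2): δ = 61.79°  ·
  (0,3): δ = 38.62°  ✓
  (0,4): δ = 10.87°  ✓
  (0,5): δ = 41.33°  ✓
  (0,6): δ = 94.56°  ·
  (1,2): δ = 154.35°  ·
  (1,3): δ = 131.18°  ·
  (1,4): δ = 103.44°  ·
  (1,5): δ = 51.23°  ·
  (1,6): δ = 2.00°  ✓
  (2,3): δ = 156.83°  ·
  (2,4): δ = 129.09°  ·
  (2,5): δ = 76.89°  ·
  (2,6): δ = 23.66°  ✓
  (3,4): δ = 152.26°  ·
  (3,5): δ = 100.06°  ·
  (3,6): δ = 46.82°  ✓
  (4,5): δ = 127.80°  ·
  (4,6): δ = 74.57°  ·
  (5,6): δ = 126.77°  ·
antipodal pairs: 6

count = 6; pairs: (0,3), (0,4), (0,5), (1,6), (2,6), (3,6)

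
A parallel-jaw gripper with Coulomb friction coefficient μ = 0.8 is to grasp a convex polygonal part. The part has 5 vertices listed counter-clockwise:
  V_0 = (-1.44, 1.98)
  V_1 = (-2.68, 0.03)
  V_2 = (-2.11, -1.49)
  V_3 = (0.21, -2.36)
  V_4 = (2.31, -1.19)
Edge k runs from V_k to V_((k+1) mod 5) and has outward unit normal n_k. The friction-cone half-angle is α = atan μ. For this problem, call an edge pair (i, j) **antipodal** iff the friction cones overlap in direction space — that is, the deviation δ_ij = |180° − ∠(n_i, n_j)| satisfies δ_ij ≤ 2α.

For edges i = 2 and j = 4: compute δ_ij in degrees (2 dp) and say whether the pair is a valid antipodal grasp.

δ = 19.65°, valid

α = atan 0.8 = 38.66°;  2α = 77.32°
edge 2: e_2 = (+2.32, -0.87);  n_2 = (-0.3511, -0.9363)
edge 4: e_4 = (-3.75, +3.17);  n_4 = (+0.6456, +0.7637)
∠(n_2, n_4) = 160.35°
δ = |180° − 160.35°| = 19.65°
19.65° ≤ 2α = 77.32°  →  valid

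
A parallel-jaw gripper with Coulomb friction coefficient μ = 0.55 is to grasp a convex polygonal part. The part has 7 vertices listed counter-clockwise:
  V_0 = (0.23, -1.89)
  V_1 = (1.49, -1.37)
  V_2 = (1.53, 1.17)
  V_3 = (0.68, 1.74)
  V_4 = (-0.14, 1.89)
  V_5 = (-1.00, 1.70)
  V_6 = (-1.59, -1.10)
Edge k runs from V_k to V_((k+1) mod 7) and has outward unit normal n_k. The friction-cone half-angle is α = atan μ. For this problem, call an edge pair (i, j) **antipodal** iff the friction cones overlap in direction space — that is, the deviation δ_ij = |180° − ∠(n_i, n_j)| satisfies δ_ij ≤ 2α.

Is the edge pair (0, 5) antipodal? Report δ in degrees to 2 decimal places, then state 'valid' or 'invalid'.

α = atan 0.55 = 28.81°;  2α = 57.62°
edge 0: e_0 = (+1.26, +0.52);  n_0 = (+0.3815, -0.9244)
edge 5: e_5 = (-0.59, -2.80);  n_5 = (-0.9785, +0.2062)
∠(n_0, n_5) = 124.32°
δ = |180° − 124.32°| = 55.68°
55.68° ≤ 2α = 57.62°  →  valid

δ = 55.68°, valid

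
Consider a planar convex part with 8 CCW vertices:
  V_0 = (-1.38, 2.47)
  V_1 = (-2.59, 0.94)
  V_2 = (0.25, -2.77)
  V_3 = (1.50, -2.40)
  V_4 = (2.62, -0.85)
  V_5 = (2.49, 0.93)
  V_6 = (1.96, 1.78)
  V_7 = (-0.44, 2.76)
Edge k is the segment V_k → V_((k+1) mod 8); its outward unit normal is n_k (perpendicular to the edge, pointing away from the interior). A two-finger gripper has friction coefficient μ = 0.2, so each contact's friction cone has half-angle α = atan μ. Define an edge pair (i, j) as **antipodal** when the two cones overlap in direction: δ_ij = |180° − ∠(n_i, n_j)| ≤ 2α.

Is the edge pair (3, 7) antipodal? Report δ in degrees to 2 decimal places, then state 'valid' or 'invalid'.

δ = 37.00°, invalid

α = atan 0.2 = 11.31°;  2α = 22.62°
edge 3: e_3 = (+1.12, +1.55);  n_3 = (+0.8105, -0.5857)
edge 7: e_7 = (-0.94, -0.29);  n_7 = (-0.2948, +0.9556)
∠(n_3, n_7) = 143.00°
δ = |180° − 143.00°| = 37.00°
37.00° > 2α = 22.62°  →  invalid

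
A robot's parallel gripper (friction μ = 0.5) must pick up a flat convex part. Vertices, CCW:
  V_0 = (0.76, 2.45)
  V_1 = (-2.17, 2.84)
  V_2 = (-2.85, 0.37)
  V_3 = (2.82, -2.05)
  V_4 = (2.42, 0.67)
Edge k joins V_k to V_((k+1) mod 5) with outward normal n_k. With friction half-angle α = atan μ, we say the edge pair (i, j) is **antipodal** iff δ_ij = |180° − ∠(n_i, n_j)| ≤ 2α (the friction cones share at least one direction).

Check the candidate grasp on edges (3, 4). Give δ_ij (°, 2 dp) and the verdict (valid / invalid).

α = atan 0.5 = 26.57°;  2α = 53.13°
edge 3: e_3 = (-0.40, +2.72);  n_3 = (+0.9894, +0.1455)
edge 4: e_4 = (-1.66, +1.78);  n_4 = (+0.7313, +0.6820)
∠(n_3, n_4) = 34.64°
δ = |180° − 34.64°| = 145.36°
145.36° > 2α = 53.13°  →  invalid

δ = 145.36°, invalid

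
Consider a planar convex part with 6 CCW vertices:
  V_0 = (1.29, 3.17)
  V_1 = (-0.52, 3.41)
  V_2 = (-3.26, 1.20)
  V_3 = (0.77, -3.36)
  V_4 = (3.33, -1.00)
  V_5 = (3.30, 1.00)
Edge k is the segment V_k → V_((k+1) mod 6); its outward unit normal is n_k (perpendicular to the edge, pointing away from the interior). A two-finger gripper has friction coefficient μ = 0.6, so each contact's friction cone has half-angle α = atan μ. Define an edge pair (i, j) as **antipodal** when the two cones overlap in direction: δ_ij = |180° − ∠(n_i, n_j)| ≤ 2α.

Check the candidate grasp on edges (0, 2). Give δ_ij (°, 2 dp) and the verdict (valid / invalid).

δ = 40.98°, valid

α = atan 0.6 = 30.96°;  2α = 61.93°
edge 0: e_0 = (-1.81, +0.24);  n_0 = (+0.1314, +0.9913)
edge 2: e_2 = (+4.03, -4.56);  n_2 = (-0.7493, -0.6622)
∠(n_0, n_2) = 139.02°
δ = |180° − 139.02°| = 40.98°
40.98° ≤ 2α = 61.93°  →  valid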